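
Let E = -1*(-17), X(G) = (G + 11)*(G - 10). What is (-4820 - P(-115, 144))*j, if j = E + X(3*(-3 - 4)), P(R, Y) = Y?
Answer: -1623228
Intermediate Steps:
X(G) = (-10 + G)*(11 + G) (X(G) = (11 + G)*(-10 + G) = (-10 + G)*(11 + G))
E = 17
j = 327 (j = 17 + (-110 + 3*(-3 - 4) + (3*(-3 - 4))²) = 17 + (-110 + 3*(-7) + (3*(-7))²) = 17 + (-110 - 21 + (-21)²) = 17 + (-110 - 21 + 441) = 17 + 310 = 327)
(-4820 - P(-115, 144))*j = (-4820 - 1*144)*327 = (-4820 - 144)*327 = -4964*327 = -1623228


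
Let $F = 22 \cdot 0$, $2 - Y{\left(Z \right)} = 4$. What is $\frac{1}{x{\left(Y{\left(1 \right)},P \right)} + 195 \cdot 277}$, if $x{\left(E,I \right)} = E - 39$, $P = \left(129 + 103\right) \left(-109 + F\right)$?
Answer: $\frac{1}{53974} \approx 1.8527 \cdot 10^{-5}$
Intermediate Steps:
$Y{\left(Z \right)} = -2$ ($Y{\left(Z \right)} = 2 - 4 = -2$)
$F = 0$
$P = -25288$ ($P = \left(129 + 103\right) \left(-109 + 0\right) = 232 \left(-109\right) = -25288$)
$x{\left(E,I \right)} = -39 + E$
$\frac{1}{x{\left(Y{\left(1 \right)},P \right)} + 195 \cdot 277} = \frac{1}{\left(-39 - 2\right) + 195 \cdot 277} = \frac{1}{-41 + 54015} = \frac{1}{53974}$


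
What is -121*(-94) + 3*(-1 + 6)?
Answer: 11389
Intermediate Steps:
-121*(-94) + 3*(-1 + 6) = 11374 + 3*5 = 11374 + 15 = 11389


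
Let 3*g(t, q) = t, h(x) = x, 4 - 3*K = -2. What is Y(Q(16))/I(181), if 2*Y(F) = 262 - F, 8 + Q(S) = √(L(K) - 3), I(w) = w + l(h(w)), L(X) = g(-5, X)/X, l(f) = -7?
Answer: 45/58 - I*√138/2088 ≈ 0.77586 - 0.0056261*I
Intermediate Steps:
K = 2 (K = 4/3 - ⅓*(-2) = 4/3 + ⅔ = 2)
g(t, q) = t/3
L(X) = -5/(3*X) (L(X) = ((⅓)*(-5))/X = -5/(3*X))
I(w) = -7 + w (I(w) = w - 7 = -7 + w)
Q(S) = -8 + I*√138/6 (Q(S) = -8 + √(-5/3/2 - 3) = -8 + √(-5/3*½ - 3) = -8 + √(-⅚ - 3) = -8 + √(-23/6) = -8 + I*√138/6)
Y(F) = 131 - F/2 (Y(F) = (262 - F)/2 = 131 - F/2)
Y(Q(16))/I(181) = (131 - (-8 + I*√138/6)/2)/(-7 + 181) = (131 + (4 - I*√138/12))/174 = (135 - I*√138/12)*(1/174) = 45/58 - I*√138/2088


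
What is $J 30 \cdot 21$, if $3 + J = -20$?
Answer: $-14490$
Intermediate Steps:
$J = -23$ ($J = -3 - 20 = -23$)
$J 30 \cdot 21 = \left(-23\right) 30 \cdot 21 = \left(-690\right) 21 = -14490$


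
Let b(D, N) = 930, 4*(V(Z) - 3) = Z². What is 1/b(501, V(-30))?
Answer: 1/930 ≈ 0.0010753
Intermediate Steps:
V(Z) = 3 + Z²/4
1/b(501, V(-30)) = 1/930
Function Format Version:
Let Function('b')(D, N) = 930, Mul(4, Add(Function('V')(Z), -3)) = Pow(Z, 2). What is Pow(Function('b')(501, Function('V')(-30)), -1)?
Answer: Rational(1, 930) ≈ 0.0010753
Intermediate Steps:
Function('V')(Z) = Add(3, Mul(Rational(1, 4), Pow(Z, 2)))
Pow(Function('b')(501, Function('V')(-30)), -1) = Pow(930, -1) = Rational(1, 930)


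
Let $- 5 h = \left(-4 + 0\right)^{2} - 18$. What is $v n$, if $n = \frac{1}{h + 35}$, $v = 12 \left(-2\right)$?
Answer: $- \frac{40}{59} \approx -0.67797$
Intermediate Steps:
$v = -24$
$h = \frac{2}{5}$ ($h = - \frac{\left(-4 + 0\right)^{2} - 18}{5} = - \frac{\left(-4\right)^{2} - 18}{5} = - \frac{16 - 18}{5} = \left(- \frac{1}{5}\right) \left(-2\right) = \frac{2}{5} \approx 0.4$)
$n = \frac{5}{177}$ ($n = \frac{1}{\frac{2}{5} + 35} = \frac{1}{\frac{177}{5}} = \frac{5}{177} \approx 0.028249$)
$v n = \left(-24\right) \frac{5}{177} = - \frac{40}{59}$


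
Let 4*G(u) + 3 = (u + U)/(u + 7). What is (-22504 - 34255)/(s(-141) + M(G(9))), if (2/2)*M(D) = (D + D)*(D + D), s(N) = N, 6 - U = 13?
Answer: 14530304/35567 ≈ 408.53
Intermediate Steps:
U = -7 (U = 6 - 1*13 = 6 - 13 = -7)
G(u) = -¾ + (-7 + u)/(4*(7 + u)) (G(u) = -¾ + ((u - 7)/(u + 7))/4 = -¾ + ((-7 + u)/(7 + u))/4 = -¾ + (-7 + u)/(4*(7 + u)))
M(D) = 4*D² (M(D) = (D + D)*(D + D) = (2*D)*(2*D) = 4*D²)
(-22504 - 34255)/(s(-141) + M(G(9))) = (-22504 - 34255)/(-141 + 4*((-14 - 1*9)/(2*(7 + 9)))²) = -56759/(-141 + 4*((½)*(-14 - 9)/16)²) = -56759/(-141 + 4*((½)*(1/16)*(-23))²) = -56759/(-141 + 4*(-23/32)²) = -56759/(-141 + 4*(529/1024)) = -56759/(-141 + 529/256) = -56759/(-35567/256) = -56759*(-256/35567) = 14530304/35567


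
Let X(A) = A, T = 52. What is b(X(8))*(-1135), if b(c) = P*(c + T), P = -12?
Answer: 817200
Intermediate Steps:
b(c) = -624 - 12*c (b(c) = -12*(c + 52) = -12*(52 + c) = -624 - 12*c)
b(X(8))*(-1135) = (-624 - 12*8)*(-1135) = (-624 - 96)*(-1135) = -720*(-1135) = 817200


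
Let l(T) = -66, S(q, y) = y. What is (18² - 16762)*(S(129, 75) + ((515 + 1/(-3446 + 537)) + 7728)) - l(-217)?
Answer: -397751096724/2909 ≈ -1.3673e+8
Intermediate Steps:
(18² - 16762)*(S(129, 75) + ((515 + 1/(-3446 + 537)) + 7728)) - l(-217) = (18² - 16762)*(75 + ((515 + 1/(-3446 + 537)) + 7728)) - 1*(-66) = (324 - 16762)*(75 + ((515 + 1/(-2909)) + 7728)) + 66 = -16438*(75 + ((515 - 1/2909) + 7728)) + 66 = -16438*(75 + (1498134/2909 + 7728)) + 66 = -16438*(75 + 23978886/2909) + 66 = -16438*24197061/2909 + 66 = -397751288718/2909 + 66 = -397751096724/2909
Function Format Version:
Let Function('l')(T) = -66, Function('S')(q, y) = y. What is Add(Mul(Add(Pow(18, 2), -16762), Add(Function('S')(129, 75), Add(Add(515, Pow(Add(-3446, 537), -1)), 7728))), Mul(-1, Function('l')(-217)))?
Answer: Rational(-397751096724, 2909) ≈ -1.3673e+8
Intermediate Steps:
Add(Mul(Add(Pow(18, 2), -16762), Add(Function('S')(129, 75), Add(Add(515, Pow(Add(-3446, 537), -1)), 7728))), Mul(-1, Function('l')(-217))) = Add(Mul(Add(Pow(18, 2), -16762), Add(75, Add(Add(515, Pow(Add(-3446, 537), -1)), 7728))), Mul(-1, -66)) = Add(Mul(Add(324, -16762), Add(75, Add(Add(515, Pow(-2909, -1)), 7728))), 66) = Add(Mul(-16438, Add(75, Add(Add(515, Rational(-1, 2909)), 7728))), 66) = Add(Mul(-16438, Add(75, Add(Rational(1498134, 2909), 7728))), 66) = Add(Mul(-16438, Add(75, Rational(23978886, 2909))), 66) = Add(Mul(-16438, Rational(24197061, 2909)), 66) = Add(Rational(-397751288718, 2909), 66) = Rational(-397751096724, 2909)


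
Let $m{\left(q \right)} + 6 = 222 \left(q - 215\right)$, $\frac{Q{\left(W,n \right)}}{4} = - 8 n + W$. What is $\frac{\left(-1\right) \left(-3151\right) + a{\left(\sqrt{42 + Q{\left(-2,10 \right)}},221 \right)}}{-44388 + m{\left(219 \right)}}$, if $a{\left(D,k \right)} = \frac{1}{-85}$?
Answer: $- \frac{44639}{616335} \approx -0.072427$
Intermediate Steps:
$Q{\left(W,n \right)} = - 32 n + 4 W$ ($Q{\left(W,n \right)} = 4 \left(- 8 n + W\right) = 4 \left(W - 8 n\right) = - 32 n + 4 W$)
$m{\left(q \right)} = -47736 + 222 q$ ($m{\left(q \right)} = -6 + 222 \left(q - 215\right) = -6 + 222 \left(-215 + q\right) = -6 + \left(-47730 + 222 q\right) = -47736 + 222 q$)
$a{\left(D,k \right)} = - \frac{1}{85}$
$\frac{\left(-1\right) \left(-3151\right) + a{\left(\sqrt{42 + Q{\left(-2,10 \right)}},221 \right)}}{-44388 + m{\left(219 \right)}} = \frac{\left(-1\right) \left(-3151\right) - \frac{1}{85}}{-44388 + \left(-47736 + 222 \cdot 219\right)} = \frac{3151 - \frac{1}{85}}{-44388 + \left(-47736 + 48618\right)} = \frac{267834}{85 \left(-44388 + 882\right)} = \frac{267834}{85 \left(-43506\right)} = \frac{267834}{85} \left(- \frac{1}{43506}\right) = - \frac{44639}{616335}$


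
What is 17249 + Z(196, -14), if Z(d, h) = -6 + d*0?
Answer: 17243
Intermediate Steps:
Z(d, h) = -6 (Z(d, h) = -6 + 0 = -6)
17249 + Z(196, -14) = 17249 - 6 = 17243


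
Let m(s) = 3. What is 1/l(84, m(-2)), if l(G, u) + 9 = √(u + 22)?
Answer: -¼ ≈ -0.25000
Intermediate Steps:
l(G, u) = -9 + √(22 + u) (l(G, u) = -9 + √(u + 22) = -9 + √(22 + u))
1/l(84, m(-2)) = 1/(-9 + √(22 + 3)) = 1/(-9 + √25) = 1/(-9 + 5) = 1/(-4) = -¼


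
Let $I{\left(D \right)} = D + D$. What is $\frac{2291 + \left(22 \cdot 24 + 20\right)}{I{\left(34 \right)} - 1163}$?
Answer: $- \frac{2839}{1095} \approx -2.5927$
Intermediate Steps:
$I{\left(D \right)} = 2 D$
$\frac{2291 + \left(22 \cdot 24 + 20\right)}{I{\left(34 \right)} - 1163} = \frac{2291 + \left(22 \cdot 24 + 20\right)}{2 \cdot 34 - 1163} = \frac{2291 + \left(528 + 20\right)}{68 - 1163} = \frac{2291 + 548}{-1095} = 2839 \left(- \frac{1}{1095}\right) = - \frac{2839}{1095}$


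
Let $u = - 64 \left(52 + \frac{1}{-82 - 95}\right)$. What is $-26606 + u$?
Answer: $- \frac{5298254}{177} \approx -29934.0$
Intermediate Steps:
$u = - \frac{588992}{177}$ ($u = - 64 \left(52 + \frac{1}{-177}\right) = - 64 \left(52 - \frac{1}{177}\right) = \left(-64\right) \frac{9203}{177} = - \frac{588992}{177} \approx -3327.6$)
$-26606 + u = -26606 - \frac{588992}{177} = - \frac{5298254}{177}$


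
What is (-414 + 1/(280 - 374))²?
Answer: 1514532889/8836 ≈ 1.7140e+5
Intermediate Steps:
(-414 + 1/(280 - 374))² = (-414 + 1/(-94))² = (-414 - 1/94)² = (-38917/94)² = 1514532889/8836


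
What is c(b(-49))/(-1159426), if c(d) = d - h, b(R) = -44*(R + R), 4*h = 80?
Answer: -2146/579713 ≈ -0.0037018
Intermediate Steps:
h = 20 (h = (¼)*80 = 20)
b(R) = -88*R
c(d) = -20 + d (c(d) = d - 1*20 = d - 20 = -20 + d)
c(b(-49))/(-1159426) = (-20 - 88*(-49))/(-1159426) = (-20 + 4312)*(-1/1159426) = 4292*(-1/1159426) = -2146/579713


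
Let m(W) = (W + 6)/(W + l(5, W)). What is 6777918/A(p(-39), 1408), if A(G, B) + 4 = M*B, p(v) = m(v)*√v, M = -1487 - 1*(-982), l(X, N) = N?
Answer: -3388959/355522 ≈ -9.5323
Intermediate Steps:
M = -505 (M = -1487 + 982 = -505)
m(W) = (6 + W)/(2*W) (m(W) = (W + 6)/(W + W) = (6 + W)/((2*W)) = (6 + W)*(1/(2*W)) = (6 + W)/(2*W))
p(v) = (6 + v)/(2*√v) (p(v) = ((6 + v)/(2*v))*√v = (6 + v)/(2*√v))
A(G, B) = -4 - 505*B
6777918/A(p(-39), 1408) = 6777918/(-4 - 505*1408) = 6777918/(-4 - 711040) = 6777918/(-711044) = 6777918*(-1/711044) = -3388959/355522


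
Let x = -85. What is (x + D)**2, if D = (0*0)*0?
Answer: 7225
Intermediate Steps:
D = 0 (D = 0*0 = 0)
(x + D)**2 = (-85 + 0)**2 = (-85)**2 = 7225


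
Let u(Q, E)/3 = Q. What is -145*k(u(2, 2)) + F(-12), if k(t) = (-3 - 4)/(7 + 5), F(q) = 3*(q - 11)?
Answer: 187/12 ≈ 15.583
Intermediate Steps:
F(q) = -33 + 3*q (F(q) = 3*(-11 + q) = -33 + 3*q)
u(Q, E) = 3*Q
k(t) = -7/12
-145*k(u(2, 2)) + F(-12) = -145*(-7/12) + (-33 + 3*(-12)) = 1015/12 + (-33 - 36) = 1015/12 - 69 = 187/12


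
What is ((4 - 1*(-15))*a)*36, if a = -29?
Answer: -19836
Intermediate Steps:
((4 - 1*(-15))*a)*36 = ((4 - 1*(-15))*(-29))*36 = ((4 + 15)*(-29))*36 = (19*(-29))*36 = -551*36 = -19836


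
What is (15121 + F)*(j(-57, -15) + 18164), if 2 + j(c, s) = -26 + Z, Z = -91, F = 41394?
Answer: 1019813175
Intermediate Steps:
j(c, s) = -119 (j(c, s) = -2 + (-26 - 91) = -2 - 117 = -119)
(15121 + F)*(j(-57, -15) + 18164) = (15121 + 41394)*(-119 + 18164) = 56515*18045 = 1019813175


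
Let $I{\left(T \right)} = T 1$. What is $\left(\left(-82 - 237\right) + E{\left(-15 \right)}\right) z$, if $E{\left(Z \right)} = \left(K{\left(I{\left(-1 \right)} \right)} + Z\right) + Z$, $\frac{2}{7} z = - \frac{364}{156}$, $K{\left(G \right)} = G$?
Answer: $\frac{8575}{3} \approx 2858.3$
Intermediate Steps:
$I{\left(T \right)} = T$
$z = - \frac{49}{6}$ ($z = \frac{7 \left(- \frac{364}{156}\right)}{2} = \frac{7 \left(\left(-364\right) \frac{1}{156}\right)}{2} = \frac{7}{2} \left(- \frac{7}{3}\right) = - \frac{49}{6} \approx -8.1667$)
$E{\left(Z \right)} = -1 + 2 Z$ ($E{\left(Z \right)} = \left(-1 + Z\right) + Z = -1 + 2 Z$)
$\left(\left(-82 - 237\right) + E{\left(-15 \right)}\right) z = \left(\left(-82 - 237\right) + \left(-1 + 2 \left(-15\right)\right)\right) \left(- \frac{49}{6}\right) = \left(-319 - 31\right) \left(- \frac{49}{6}\right) = \left(-350\right) \left(- \frac{49}{6}\right) = \frac{8575}{3}$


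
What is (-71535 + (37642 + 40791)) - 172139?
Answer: -165241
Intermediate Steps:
(-71535 + (37642 + 40791)) - 172139 = (-71535 + 78433) - 172139 = 6898 - 172139 = -165241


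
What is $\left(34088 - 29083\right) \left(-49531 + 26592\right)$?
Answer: $-114809695$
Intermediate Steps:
$\left(34088 - 29083\right) \left(-49531 + 26592\right) = 5005 \left(-22939\right) = -114809695$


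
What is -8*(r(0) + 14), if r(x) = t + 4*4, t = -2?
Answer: -224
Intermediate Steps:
r(x) = 14 (r(x) = -2 + 4*4 = -2 + 16 = 14)
-8*(r(0) + 14) = -8*(14 + 14) = -8*28 = -224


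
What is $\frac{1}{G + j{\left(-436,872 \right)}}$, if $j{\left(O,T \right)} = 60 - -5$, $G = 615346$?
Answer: $\frac{1}{615411} \approx 1.6249 \cdot 10^{-6}$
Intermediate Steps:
$j{\left(O,T \right)} = 65$ ($j{\left(O,T \right)} = 60 + 5 = 65$)
$\frac{1}{G + j{\left(-436,872 \right)}} = \frac{1}{615346 + 65} = \frac{1}{615411}$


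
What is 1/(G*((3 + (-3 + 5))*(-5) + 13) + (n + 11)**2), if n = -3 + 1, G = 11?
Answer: -1/51 ≈ -0.019608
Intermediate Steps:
n = -2
1/(G*((3 + (-3 + 5))*(-5) + 13) + (n + 11)**2) = 1/(11*((3 + (-3 + 5))*(-5) + 13) + (-2 + 11)**2) = 1/(11*((3 + 2)*(-5) + 13) + 9**2) = 1/(11*(5*(-5) + 13) + 81) = 1/(11*(-25 + 13) + 81) = 1/(11*(-12) + 81) = 1/(-132 + 81) = 1/(-51) = -1/51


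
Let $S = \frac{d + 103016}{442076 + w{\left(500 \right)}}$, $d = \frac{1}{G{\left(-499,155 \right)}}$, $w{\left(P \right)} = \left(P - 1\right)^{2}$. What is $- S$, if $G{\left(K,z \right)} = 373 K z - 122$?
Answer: $- \frac{2971991717911}{19937438072139} \approx -0.14907$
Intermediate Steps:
$w{\left(P \right)} = \left(-1 + P\right)^{2}$
$G{\left(K,z \right)} = -122 + 373 K z$ ($G{\left(K,z \right)} = 373 K z - 122 = -122 + 373 K z$)
$d = - \frac{1}{28849807}$ ($d = \frac{1}{-122 + 373 \left(-499\right) 155} = \frac{1}{-122 - 28849685} = \frac{1}{-28849807} = - \frac{1}{28849807} \approx -3.4662 \cdot 10^{-8}$)
$S = \frac{2971991717911}{19937438072139}$ ($S = \frac{- \frac{1}{28849807} + 103016}{442076 + \left(-1 + 500\right)^{2}} = \frac{2971991717911}{28849807 \left(442076 + 499^{2}\right)} = \frac{2971991717911}{28849807 \left(442076 + 249001\right)} = \frac{2971991717911}{28849807 \cdot 691077} = \frac{2971991717911}{28849807} \cdot \frac{1}{691077} = \frac{2971991717911}{19937438072139} \approx 0.14907$)
$- S = \left(-1\right) \frac{2971991717911}{19937438072139} = - \frac{2971991717911}{19937438072139}$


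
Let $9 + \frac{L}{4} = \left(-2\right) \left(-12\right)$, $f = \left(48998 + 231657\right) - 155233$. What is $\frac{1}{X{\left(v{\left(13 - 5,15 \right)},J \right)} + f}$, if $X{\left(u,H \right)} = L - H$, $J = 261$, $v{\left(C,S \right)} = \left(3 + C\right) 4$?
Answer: $\frac{1}{125221} \approx 7.9859 \cdot 10^{-6}$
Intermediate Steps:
$v{\left(C,S \right)} = 12 + 4 C$
$f = 125422$ ($f = 280655 - 155233 = 125422$)
$L = 60$ ($L = -36 + 4 \left(\left(-2\right) \left(-12\right)\right) = -36 + 4 \cdot 24 = -36 + 96 = 60$)
$X{\left(u,H \right)} = 60 - H$
$\frac{1}{X{\left(v{\left(13 - 5,15 \right)},J \right)} + f} = \frac{1}{\left(60 - 261\right) + 125422} = \frac{1}{-201 + 125422} = \frac{1}{125221}$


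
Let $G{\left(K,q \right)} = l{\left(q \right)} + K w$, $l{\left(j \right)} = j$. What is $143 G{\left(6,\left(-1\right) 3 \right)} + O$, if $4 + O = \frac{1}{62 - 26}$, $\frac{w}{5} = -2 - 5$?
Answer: $- \frac{1096667}{36} \approx -30463.0$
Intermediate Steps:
$w = -35$ ($w = 5 \left(-2 - 5\right) = 5 \left(-7\right) = -35$)
$G{\left(K,q \right)} = q - 35 K$ ($G{\left(K,q \right)} = q + K \left(-35\right) = q - 35 K$)
$O = - \frac{143}{36}$ ($O = -4 + \frac{1}{62 - 26} = -4 + \frac{1}{36} = - \frac{143}{36} \approx -3.9722$)
$143 G{\left(6,\left(-1\right) 3 \right)} + O = 143 \left(\left(-1\right) 3 - 210\right) - \frac{143}{36} = 143 \left(-3 - 210\right) - \frac{143}{36} = 143 \left(-213\right) - \frac{143}{36} = -30459 - \frac{143}{36} = - \frac{1096667}{36}$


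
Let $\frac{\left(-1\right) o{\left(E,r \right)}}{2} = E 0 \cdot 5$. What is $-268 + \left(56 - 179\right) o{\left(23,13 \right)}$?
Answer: $-268$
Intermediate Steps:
$o{\left(E,r \right)} = 0$ ($o{\left(E,r \right)} = - 2 E 0 \cdot 5 = - 2 \cdot 0 \cdot 5 = \left(-2\right) 0 = 0$)
$-268 + \left(56 - 179\right) o{\left(23,13 \right)} = -268 + \left(56 - 179\right) 0 = -268 - 0 = -268 + 0 = -268$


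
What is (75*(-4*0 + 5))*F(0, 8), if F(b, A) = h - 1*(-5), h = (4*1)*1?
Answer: 3375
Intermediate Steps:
h = 4 (h = 4*1 = 4)
F(b, A) = 9 (F(b, A) = 4 - 1*(-5) = 4 + 5 = 9)
(75*(-4*0 + 5))*F(0, 8) = (75*(-4*0 + 5))*9 = (75*(0 + 5))*9 = (75*5)*9 = 375*9 = 3375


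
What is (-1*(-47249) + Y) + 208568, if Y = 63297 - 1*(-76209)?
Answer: 395323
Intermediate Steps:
Y = 139506 (Y = 63297 + 76209 = 139506)
(-1*(-47249) + Y) + 208568 = (-1*(-47249) + 139506) + 208568 = (47249 + 139506) + 208568 = 186755 + 208568 = 395323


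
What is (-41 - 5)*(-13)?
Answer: 598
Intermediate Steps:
(-41 - 5)*(-13) = -46*(-13) = 598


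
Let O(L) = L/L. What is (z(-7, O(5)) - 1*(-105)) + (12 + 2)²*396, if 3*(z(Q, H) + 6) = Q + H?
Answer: 77713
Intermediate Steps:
O(L) = 1
z(Q, H) = -6 + H/3 + Q/3 (z(Q, H) = -6 + (Q + H)/3 = -6 + (H + Q)/3 = -6 + (H/3 + Q/3) = -6 + H/3 + Q/3)
(z(-7, O(5)) - 1*(-105)) + (12 + 2)²*396 = ((-6 + (⅓)*1 + (⅓)*(-7)) - 1*(-105)) + (12 + 2)²*396 = ((-6 + ⅓ - 7/3) + 105) + 14²*396 = (-8 + 105) + 196*396 = 97 + 77616 = 77713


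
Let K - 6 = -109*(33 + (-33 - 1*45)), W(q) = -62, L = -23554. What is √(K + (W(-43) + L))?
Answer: I*√18705 ≈ 136.77*I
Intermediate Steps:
K = 4911 (K = 6 - 109*(33 + (-33 - 1*45)) = 6 - 109*(33 + (-33 - 45)) = 6 - 109*(33 - 78) = 6 - 109*(-45) = 6 + 4905 = 4911)
√(K + (W(-43) + L)) = √(4911 + (-62 - 23554)) = √(4911 - 23616) = √(-18705) = I*√18705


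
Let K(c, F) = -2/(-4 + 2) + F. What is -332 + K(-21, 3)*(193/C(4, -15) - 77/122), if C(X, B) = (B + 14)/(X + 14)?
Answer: -868062/61 ≈ -14231.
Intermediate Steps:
C(X, B) = (14 + B)/(14 + X)
K(c, F) = 1 + F (K(c, F) = -2/(-2) + F = -2*(-½) + F = 1 + F)
-332 + K(-21, 3)*(193/C(4, -15) - 77/122) = -332 + (1 + 3)*(193/(((14 - 15)/(14 + 4))) - 77/122) = -332 + 4*(193/((-1/18)) - 77*1/122) = -332 + 4*(193/(((1/18)*(-1))) - 77/122) = -332 + 4*(193/(-1/18) - 77/122) = -332 + 4*(193*(-18) - 77/122) = -332 + 4*(-3474 - 77/122) = -332 + 4*(-423905/122) = -332 - 847810/61 = -868062/61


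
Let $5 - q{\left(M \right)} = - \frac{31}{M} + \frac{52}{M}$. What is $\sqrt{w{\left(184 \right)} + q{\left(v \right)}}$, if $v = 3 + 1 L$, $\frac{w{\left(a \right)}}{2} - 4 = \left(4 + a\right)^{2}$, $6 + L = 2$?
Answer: $3 \sqrt{7858} \approx 265.94$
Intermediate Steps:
$L = -4$ ($L = -6 + 2 = -4$)
$w{\left(a \right)} = 8 + 2 \left(4 + a\right)^{2}$
$v = -1$ ($v = 3 + 1 \left(-4\right) = 3 - 4 = -1$)
$q{\left(M \right)} = 5 - \frac{21}{M}$ ($q{\left(M \right)} = 5 - \left(- \frac{31}{M} + \frac{52}{M}\right) = 5 - \frac{21}{M}$)
$\sqrt{w{\left(184 \right)} + q{\left(v \right)}} = \sqrt{\left(8 + 2 \left(4 + 184\right)^{2}\right) - \left(-5 + \frac{21}{-1}\right)} = \sqrt{\left(8 + 2 \cdot 188^{2}\right) + \left(5 - -21\right)} = \sqrt{\left(8 + 2 \cdot 35344\right) + \left(5 + 21\right)} = \sqrt{\left(8 + 70688\right) + 26} = \sqrt{70696 + 26} = \sqrt{70722} = 3 \sqrt{7858}$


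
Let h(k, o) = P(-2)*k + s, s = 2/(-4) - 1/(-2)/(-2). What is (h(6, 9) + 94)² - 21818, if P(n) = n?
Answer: -243463/16 ≈ -15216.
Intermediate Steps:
s = -¾ (s = 2*(-¼) - 1*(-½)*(-½) = -½ + (½)*(-½) = -½ - ¼ = -¾ ≈ -0.75000)
h(k, o) = -¾ - 2*k (h(k, o) = -2*k - ¾ = -¾ - 2*k)
(h(6, 9) + 94)² - 21818 = ((-¾ - 2*6) + 94)² - 21818 = ((-¾ - 12) + 94)² - 21818 = (-51/4 + 94)² - 21818 = (325/4)² - 21818 = 105625/16 - 21818 = -243463/16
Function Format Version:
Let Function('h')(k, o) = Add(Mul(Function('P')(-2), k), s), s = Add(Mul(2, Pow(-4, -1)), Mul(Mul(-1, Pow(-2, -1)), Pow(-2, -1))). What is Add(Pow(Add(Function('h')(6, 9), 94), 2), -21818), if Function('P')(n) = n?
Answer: Rational(-243463, 16) ≈ -15216.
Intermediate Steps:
s = Rational(-3, 4) (s = Add(Mul(2, Rational(-1, 4)), Mul(Mul(-1, Rational(-1, 2)), Rational(-1, 2))) = Add(Rational(-1, 2), Mul(Rational(1, 2), Rational(-1, 2))) = Add(Rational(-1, 2), Rational(-1, 4)) = Rational(-3, 4) ≈ -0.75000)
Function('h')(k, o) = Add(Rational(-3, 4), Mul(-2, k)) (Function('h')(k, o) = Add(Mul(-2, k), Rational(-3, 4)) = Add(Rational(-3, 4), Mul(-2, k)))
Add(Pow(Add(Function('h')(6, 9), 94), 2), -21818) = Add(Pow(Add(Add(Rational(-3, 4), Mul(-2, 6)), 94), 2), -21818) = Add(Pow(Add(Add(Rational(-3, 4), -12), 94), 2), -21818) = Add(Pow(Add(Rational(-51, 4), 94), 2), -21818) = Add(Pow(Rational(325, 4), 2), -21818) = Add(Rational(105625, 16), -21818) = Rational(-243463, 16)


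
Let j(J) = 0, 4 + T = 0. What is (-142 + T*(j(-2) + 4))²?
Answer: 24964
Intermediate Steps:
T = -4 (T = -4 + 0 = -4)
(-142 + T*(j(-2) + 4))² = (-142 - 4*(0 + 4))² = (-142 - 4*4)² = (-142 - 16)² = (-158)² = 24964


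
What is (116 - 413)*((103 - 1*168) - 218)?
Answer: 84051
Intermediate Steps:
(116 - 413)*((103 - 1*168) - 218) = -297*((103 - 168) - 218) = -297*(-65 - 218) = -297*(-283) = 84051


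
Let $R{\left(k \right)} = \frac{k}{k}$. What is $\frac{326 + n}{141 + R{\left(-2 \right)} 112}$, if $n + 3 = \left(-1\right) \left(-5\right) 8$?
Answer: $\frac{33}{23} \approx 1.4348$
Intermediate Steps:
$R{\left(k \right)} = 1$
$n = 37$ ($n = -3 + \left(-1\right) \left(-5\right) 8 = -3 + 5 \cdot 8 = -3 + 40 = 37$)
$\frac{326 + n}{141 + R{\left(-2 \right)} 112} = \frac{326 + 37}{141 + 1 \cdot 112} = \frac{363}{141 + 112} = \frac{363}{253} = 363 \cdot \frac{1}{253} = \frac{33}{23}$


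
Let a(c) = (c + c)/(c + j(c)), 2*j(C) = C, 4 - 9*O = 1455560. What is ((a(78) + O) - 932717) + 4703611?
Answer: 32482502/9 ≈ 3.6092e+6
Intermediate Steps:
O = -1455556/9 (O = 4/9 - 1/9*1455560 = 4/9 - 1455560/9 = -1455556/9 ≈ -1.6173e+5)
j(C) = C/2
a(c) = 4/3 (a(c) = (c + c)/(c + c/2) = (2*c)/((3*c/2)) = (2*c)*(2/(3*c)) = 4/3)
((a(78) + O) - 932717) + 4703611 = ((4/3 - 1455556/9) - 932717) + 4703611 = (-1455544/9 - 932717) + 4703611 = -9849997/9 + 4703611 = 32482502/9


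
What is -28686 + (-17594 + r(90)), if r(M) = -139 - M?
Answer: -46509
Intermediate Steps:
-28686 + (-17594 + r(90)) = -28686 + (-17594 + (-139 - 1*90)) = -28686 + (-17594 + (-139 - 90)) = -28686 + (-17594 - 229) = -28686 - 17823 = -46509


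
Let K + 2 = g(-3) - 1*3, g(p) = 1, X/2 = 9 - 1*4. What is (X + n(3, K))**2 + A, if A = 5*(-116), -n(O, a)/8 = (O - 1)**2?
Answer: -96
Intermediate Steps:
X = 10 (X = 2*(9 - 1*4) = 2*(9 - 4) = 2*5 = 10)
K = -4 (K = -2 + (1 - 1*3) = -2 + (1 - 3) = -2 - 2 = -4)
n(O, a) = -8*(-1 + O)**2 (n(O, a) = -8*(O - 1)**2 = -8*(-1 + O)**2)
A = -580
(X + n(3, K))**2 + A = (10 - 8*(-1 + 3)**2)**2 - 580 = (10 - 8*2**2)**2 - 580 = (10 - 8*4)**2 - 580 = (10 - 32)**2 - 580 = (-22)**2 - 580 = 484 - 580 = -96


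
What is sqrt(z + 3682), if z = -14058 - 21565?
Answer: 39*I*sqrt(21) ≈ 178.72*I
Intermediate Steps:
z = -35623
sqrt(z + 3682) = sqrt(-35623 + 3682) = sqrt(-31941) = 39*I*sqrt(21)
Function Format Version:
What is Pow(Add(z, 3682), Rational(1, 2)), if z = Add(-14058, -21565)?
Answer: Mul(39, I, Pow(21, Rational(1, 2))) ≈ Mul(178.72, I)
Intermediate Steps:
z = -35623
Pow(Add(z, 3682), Rational(1, 2)) = Pow(Add(-35623, 3682), Rational(1, 2)) = Pow(-31941, Rational(1, 2)) = Mul(39, I, Pow(21, Rational(1, 2)))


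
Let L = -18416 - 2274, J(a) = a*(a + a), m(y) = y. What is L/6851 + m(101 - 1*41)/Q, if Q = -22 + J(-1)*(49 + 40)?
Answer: -18055/6851 ≈ -2.6354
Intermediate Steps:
J(a) = 2*a² (J(a) = a*(2*a) = 2*a²)
L = -20690
Q = 156 (Q = -22 + (2*(-1)²)*(49 + 40) = -22 + (2*1)*89 = -22 + 2*89 = -22 + 178 = 156)
L/6851 + m(101 - 1*41)/Q = -20690/6851 + (101 - 1*41)/156 = -20690*1/6851 + (101 - 41)*(1/156) = -20690/6851 + 60*(1/156) = -20690/6851 + 5/13 = -18055/6851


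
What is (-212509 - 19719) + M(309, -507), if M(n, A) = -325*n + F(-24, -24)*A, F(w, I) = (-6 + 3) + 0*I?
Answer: -331132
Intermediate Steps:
F(w, I) = -3 (F(w, I) = -3 + 0 = -3)
M(n, A) = -325*n - 3*A
(-212509 - 19719) + M(309, -507) = (-212509 - 19719) + (-325*309 - 3*(-507)) = -232228 + (-100425 + 1521) = -232228 - 98904 = -331132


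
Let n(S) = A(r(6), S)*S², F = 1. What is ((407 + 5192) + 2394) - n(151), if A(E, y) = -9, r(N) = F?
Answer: 213202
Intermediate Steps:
r(N) = 1
n(S) = -9*S²
((407 + 5192) + 2394) - n(151) = ((407 + 5192) + 2394) - (-9)*151² = (5599 + 2394) - (-9)*22801 = 7993 - 1*(-205209) = 7993 + 205209 = 213202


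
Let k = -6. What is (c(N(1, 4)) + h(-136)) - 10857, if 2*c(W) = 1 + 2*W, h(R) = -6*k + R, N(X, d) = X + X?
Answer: -21909/2 ≈ -10955.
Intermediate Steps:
N(X, d) = 2*X
h(R) = 36 + R (h(R) = -6*(-6) + R = 36 + R)
c(W) = 1/2 + W (c(W) = (1 + 2*W)/2 = 1/2 + W)
(c(N(1, 4)) + h(-136)) - 10857 = ((1/2 + 2*1) + (36 - 136)) - 10857 = ((1/2 + 2) - 100) - 10857 = (5/2 - 100) - 10857 = -195/2 - 10857 = -21909/2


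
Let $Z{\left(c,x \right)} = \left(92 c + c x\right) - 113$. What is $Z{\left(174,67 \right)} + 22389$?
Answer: $49942$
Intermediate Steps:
$Z{\left(c,x \right)} = -113 + 92 c + c x$
$Z{\left(174,67 \right)} + 22389 = \left(-113 + 92 \cdot 174 + 174 \cdot 67\right) + 22389 = \left(-113 + 16008 + 11658\right) + 22389 = 27553 + 22389 = 49942$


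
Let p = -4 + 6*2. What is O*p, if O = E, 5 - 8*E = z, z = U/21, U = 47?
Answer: 58/21 ≈ 2.7619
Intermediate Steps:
z = 47/21 ≈ 2.2381
E = 29/84 (E = 5/8 - 1/8*47/21 = 5/8 - 47/168 = 29/84 ≈ 0.34524)
O = 29/84 ≈ 0.34524
p = 8 (p = -4 + 12 = 8)
O*p = (29/84)*8 = 58/21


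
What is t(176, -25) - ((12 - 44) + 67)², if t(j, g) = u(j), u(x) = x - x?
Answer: -1225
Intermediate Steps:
u(x) = 0
t(j, g) = 0
t(176, -25) - ((12 - 44) + 67)² = 0 - ((12 - 44) + 67)² = 0 - (-32 + 67)² = 0 - 1*35² = 0 - 1*1225 = 0 - 1225 = -1225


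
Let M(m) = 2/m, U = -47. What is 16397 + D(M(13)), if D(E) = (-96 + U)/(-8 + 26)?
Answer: 295003/18 ≈ 16389.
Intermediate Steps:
D(E) = -143/18 (D(E) = (-96 - 47)/(-8 + 26) = -143/18)
16397 + D(M(13)) = 16397 - 143/18 = 295003/18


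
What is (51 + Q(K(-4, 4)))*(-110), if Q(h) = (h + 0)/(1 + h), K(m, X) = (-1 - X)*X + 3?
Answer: -45815/8 ≈ -5726.9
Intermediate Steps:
K(m, X) = 3 + X*(-1 - X) (K(m, X) = X*(-1 - X) + 3 = 3 + X*(-1 - X))
Q(h) = h/(1 + h)
(51 + Q(K(-4, 4)))*(-110) = (51 + (3 - 1*4 - 1*4**2)/(1 + (3 - 1*4 - 1*4**2)))*(-110) = (51 + (3 - 4 - 1*16)/(1 + (3 - 4 - 1*16)))*(-110) = (51 + (3 - 4 - 16)/(1 + (3 - 4 - 16)))*(-110) = (51 - 17/(1 - 17))*(-110) = (51 - 17/(-16))*(-110) = (51 - 17*(-1/16))*(-110) = (51 + 17/16)*(-110) = (833/16)*(-110) = -45815/8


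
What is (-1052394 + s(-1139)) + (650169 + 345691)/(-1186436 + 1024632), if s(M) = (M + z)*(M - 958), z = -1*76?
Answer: 60492643946/40451 ≈ 1.4955e+6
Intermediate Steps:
z = -76
s(M) = (-958 + M)*(-76 + M) (s(M) = (M - 76)*(M - 958) = (-76 + M)*(-958 + M) = (-958 + M)*(-76 + M))
(-1052394 + s(-1139)) + (650169 + 345691)/(-1186436 + 1024632) = (-1052394 + (72808 + (-1139)**2 - 1034*(-1139))) + (650169 + 345691)/(-1186436 + 1024632) = (-1052394 + (72808 + 1297321 + 1177726)) + 995860/(-161804) = (-1052394 + 2547855) + 995860*(-1/161804) = 1495461 - 248965/40451 = 60492643946/40451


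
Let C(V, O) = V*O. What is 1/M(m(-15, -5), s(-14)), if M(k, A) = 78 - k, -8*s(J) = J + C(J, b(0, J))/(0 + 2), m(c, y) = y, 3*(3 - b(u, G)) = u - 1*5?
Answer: 1/83 ≈ 0.012048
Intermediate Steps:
b(u, G) = 14/3 - u/3 (b(u, G) = 3 - (u - 1*5)/3 = 3 - (u - 5)/3 = 3 - (-5 + u)/3 = 3 + (5/3 - u/3) = 14/3 - u/3)
C(V, O) = O*V
s(J) = -5*J/12 (s(J) = -(J + ((14/3 - ⅓*0)*J)/(0 + 2))/8 = -(J + ((14/3 + 0)*J)/2)/8 = -(J + (14*J/3)*(½))/8 = -(J + 7*J/3)/8 = -5*J/12)
1/M(m(-15, -5), s(-14)) = 1/(78 - 1*(-5)) = 1/(78 + 5) = 1/83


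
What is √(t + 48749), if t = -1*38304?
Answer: √10445 ≈ 102.20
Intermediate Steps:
t = -38304
√(t + 48749) = √(-38304 + 48749) = √10445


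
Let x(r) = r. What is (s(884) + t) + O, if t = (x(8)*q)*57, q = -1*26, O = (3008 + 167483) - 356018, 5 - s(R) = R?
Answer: -198262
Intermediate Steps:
s(R) = 5 - R
O = -185527 (O = 170491 - 356018 = -185527)
q = -26
t = -11856 (t = (8*(-26))*57 = -208*57 = -11856)
(s(884) + t) + O = ((5 - 1*884) - 11856) - 185527 = ((5 - 884) - 11856) - 185527 = (-879 - 11856) - 185527 = -12735 - 185527 = -198262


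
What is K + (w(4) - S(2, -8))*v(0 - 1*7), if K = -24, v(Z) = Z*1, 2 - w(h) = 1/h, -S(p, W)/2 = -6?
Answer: 191/4 ≈ 47.750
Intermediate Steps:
S(p, W) = 12 (S(p, W) = -2*(-6) = 12)
w(h) = 2 - 1/h
v(Z) = Z
K + (w(4) - S(2, -8))*v(0 - 1*7) = -24 + ((2 - 1/4) - 1*12)*(0 - 1*7) = -24 + ((2 - 1*¼) - 12)*(0 - 7) = -24 + ((2 - ¼) - 12)*(-7) = -24 + (7/4 - 12)*(-7) = -24 - 41/4*(-7) = -24 + 287/4 = 191/4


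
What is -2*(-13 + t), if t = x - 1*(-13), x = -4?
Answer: 8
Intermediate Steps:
t = 9 (t = -4 - 1*(-13) = -4 + 13 = 9)
-2*(-13 + t) = -2*(-13 + 9) = -2*(-4) = 8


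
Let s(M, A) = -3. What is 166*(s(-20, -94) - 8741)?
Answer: -1451504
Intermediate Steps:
166*(s(-20, -94) - 8741) = 166*(-3 - 8741) = 166*(-8744) = -1451504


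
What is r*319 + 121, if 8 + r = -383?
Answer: -124608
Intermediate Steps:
r = -391 (r = -8 - 383 = -391)
r*319 + 121 = -391*319 + 121 = -124729 + 121 = -124608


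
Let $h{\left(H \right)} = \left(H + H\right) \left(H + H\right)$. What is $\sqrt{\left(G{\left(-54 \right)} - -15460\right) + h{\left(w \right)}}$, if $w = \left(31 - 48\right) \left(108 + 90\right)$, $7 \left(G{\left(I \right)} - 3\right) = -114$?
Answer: $\frac{\sqrt{2221428265}}{7} \approx 6733.1$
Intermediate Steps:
$G{\left(I \right)} = - \frac{93}{7}$ ($G{\left(I \right)} = 3 + \frac{1}{7} \left(-114\right) = 3 - \frac{114}{7} = - \frac{93}{7}$)
$w = -3366$ ($w = \left(-17\right) 198 = -3366$)
$h{\left(H \right)} = 4 H^{2}$ ($h{\left(H \right)} = 2 H 2 H = 4 H^{2}$)
$\sqrt{\left(G{\left(-54 \right)} - -15460\right) + h{\left(w \right)}} = \sqrt{\left(- \frac{93}{7} - -15460\right) + 4 \left(-3366\right)^{2}} = \sqrt{\left(- \frac{93}{7} + 15460\right) + 4 \cdot 11329956} = \sqrt{\frac{108127}{7} + 45319824} = \sqrt{\frac{317346895}{7}} = \frac{\sqrt{2221428265}}{7}$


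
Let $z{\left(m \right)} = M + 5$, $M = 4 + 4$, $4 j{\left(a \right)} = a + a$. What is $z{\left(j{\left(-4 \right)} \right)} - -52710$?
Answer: $52723$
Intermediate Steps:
$j{\left(a \right)} = \frac{a}{2}$ ($j{\left(a \right)} = \frac{a + a}{4} = \frac{2 a}{4} = \frac{a}{2}$)
$M = 8$
$z{\left(m \right)} = 13$ ($z{\left(m \right)} = 8 + 5 = 13$)
$z{\left(j{\left(-4 \right)} \right)} - -52710 = 13 - -52710 = 13 + 52710 = 52723$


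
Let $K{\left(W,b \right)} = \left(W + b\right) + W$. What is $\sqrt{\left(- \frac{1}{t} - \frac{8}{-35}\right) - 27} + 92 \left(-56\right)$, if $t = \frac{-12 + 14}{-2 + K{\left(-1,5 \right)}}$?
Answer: $-5152 + \frac{i \sqrt{133630}}{70} \approx -5152.0 + 5.2222 i$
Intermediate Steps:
$K{\left(W,b \right)} = b + 2 W$
$t = 2$ ($t = \frac{-12 + 14}{-2 + \left(5 + 2 \left(-1\right)\right)} = \frac{2}{-2 + \left(5 - 2\right)} = \frac{2}{-2 + 3} = \frac{2}{1} = 2 \cdot 1 = 2$)
$\sqrt{\left(- \frac{1}{t} - \frac{8}{-35}\right) - 27} + 92 \left(-56\right) = \sqrt{\left(- \frac{1}{2} - \frac{8}{-35}\right) - 27} + 92 \left(-56\right) = \sqrt{\left(\left(-1\right) \frac{1}{2} - - \frac{8}{35}\right) - 27} - 5152 = \sqrt{\left(- \frac{1}{2} + \frac{8}{35}\right) - 27} - 5152 = \sqrt{- \frac{19}{70} - 27} - 5152 = \sqrt{- \frac{1909}{70}} - 5152 = \frac{i \sqrt{133630}}{70} - 5152 = -5152 + \frac{i \sqrt{133630}}{70}$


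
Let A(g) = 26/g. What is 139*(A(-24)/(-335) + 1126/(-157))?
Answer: -628902581/631140 ≈ -996.46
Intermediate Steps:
139*(A(-24)/(-335) + 1126/(-157)) = 139*((26/(-24))/(-335) + 1126/(-157)) = 139*((26*(-1/24))*(-1/335) + 1126*(-1/157)) = 139*(-13/12*(-1/335) - 1126/157) = 139*(13/4020 - 1126/157) = 139*(-4524479/631140) = -628902581/631140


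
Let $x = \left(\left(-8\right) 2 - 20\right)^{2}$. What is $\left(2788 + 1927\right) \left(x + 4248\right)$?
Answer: $26139960$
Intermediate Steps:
$x = 1296$ ($x = \left(-16 - 20\right)^{2} = \left(-36\right)^{2} = 1296$)
$\left(2788 + 1927\right) \left(x + 4248\right) = \left(2788 + 1927\right) \left(1296 + 4248\right) = 4715 \cdot 5544 = 26139960$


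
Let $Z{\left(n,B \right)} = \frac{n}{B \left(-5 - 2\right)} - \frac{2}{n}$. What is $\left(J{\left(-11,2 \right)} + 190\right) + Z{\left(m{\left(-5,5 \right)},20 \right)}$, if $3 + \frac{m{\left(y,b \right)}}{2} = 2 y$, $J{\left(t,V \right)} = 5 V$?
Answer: $\frac{182239}{910} \approx 200.26$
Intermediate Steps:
$m{\left(y,b \right)} = -6 + 4 y$ ($m{\left(y,b \right)} = -6 + 2 \cdot 2 y = -6 + 4 y$)
$Z{\left(n,B \right)} = - \frac{2}{n} - \frac{n}{7 B}$ ($Z{\left(n,B \right)} = \frac{n}{B \left(-7\right)} - \frac{2}{n} = \frac{n}{\left(-7\right) B} - \frac{2}{n} = n \left(- \frac{1}{7 B}\right) - \frac{2}{n} = - \frac{n}{7 B} - \frac{2}{n} = - \frac{2}{n} - \frac{n}{7 B}$)
$\left(J{\left(-11,2 \right)} + 190\right) + Z{\left(m{\left(-5,5 \right)},20 \right)} = \left(5 \cdot 2 + 190\right) - \left(\frac{2}{-6 + 4 \left(-5\right)} + \frac{-6 + 4 \left(-5\right)}{7 \cdot 20}\right) = \left(10 + 190\right) - \left(\frac{2}{-6 - 20} + \frac{1}{7} \left(-6 - 20\right) \frac{1}{20}\right) = 200 - \left(- \frac{13}{70} - \frac{1}{13}\right) = 200 + \left(\left(-2\right) \left(- \frac{1}{26}\right) + \frac{13}{70}\right) = 200 + \left(\frac{1}{13} + \frac{13}{70}\right) = 200 + \frac{239}{910} = \frac{182239}{910}$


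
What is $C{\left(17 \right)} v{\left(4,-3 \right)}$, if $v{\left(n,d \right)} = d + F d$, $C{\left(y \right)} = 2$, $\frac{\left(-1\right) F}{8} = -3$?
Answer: $-150$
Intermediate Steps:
$F = 24$ ($F = \left(-8\right) \left(-3\right) = 24$)
$v{\left(n,d \right)} = 25 d$ ($v{\left(n,d \right)} = d + 24 d = 25 d$)
$C{\left(17 \right)} v{\left(4,-3 \right)} = 2 \cdot 25 \left(-3\right) = 2 \left(-75\right) = -150$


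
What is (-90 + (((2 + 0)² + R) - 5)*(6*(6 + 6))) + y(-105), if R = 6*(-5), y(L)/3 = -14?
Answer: -2364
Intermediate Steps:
y(L) = -42 (y(L) = 3*(-14) = -42)
R = -30
(-90 + (((2 + 0)² + R) - 5)*(6*(6 + 6))) + y(-105) = (-90 + (((2 + 0)² - 30) - 5)*(6*(6 + 6))) - 42 = (-90 + ((2² - 30) - 5)*(6*12)) - 42 = (-90 + ((4 - 30) - 5)*72) - 42 = (-90 + (-26 - 5)*72) - 42 = (-90 - 31*72) - 42 = (-90 - 2232) - 42 = -2322 - 42 = -2364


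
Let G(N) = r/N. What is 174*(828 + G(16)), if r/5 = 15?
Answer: 1159101/8 ≈ 1.4489e+5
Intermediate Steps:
r = 75 (r = 5*15 = 75)
G(N) = 75/N
174*(828 + G(16)) = 174*(828 + 75/16) = 174*(13323/16) = 1159101/8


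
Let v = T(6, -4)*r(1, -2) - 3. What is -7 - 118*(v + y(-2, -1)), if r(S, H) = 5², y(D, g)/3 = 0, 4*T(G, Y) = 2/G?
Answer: 607/6 ≈ 101.17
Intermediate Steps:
T(G, Y) = 1/(2*G) (T(G, Y) = (2/G)/4 = 1/(2*G))
y(D, g) = 0 (y(D, g) = 3*0 = 0)
r(S, H) = 25
v = -11/12 (v = ((½)/6)*25 - 3 = ((½)*(⅙))*25 - 3 = (1/12)*25 - 3 = 25/12 - 3 = -11/12 ≈ -0.91667)
-7 - 118*(v + y(-2, -1)) = -7 - 118*(-11/12 + 0) = -7 - 118*(-11/12) = -7 + 649/6 = 607/6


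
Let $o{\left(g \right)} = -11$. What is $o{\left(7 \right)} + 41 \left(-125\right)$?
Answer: $-5136$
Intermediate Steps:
$o{\left(7 \right)} + 41 \left(-125\right) = -11 + 41 \left(-125\right) = -11 - 5125 = -5136$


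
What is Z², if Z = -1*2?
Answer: 4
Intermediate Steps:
Z = -2
Z² = (-2)² = 4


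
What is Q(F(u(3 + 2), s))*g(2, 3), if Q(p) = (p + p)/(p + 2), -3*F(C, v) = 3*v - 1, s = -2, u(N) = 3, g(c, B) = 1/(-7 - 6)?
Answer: -14/169 ≈ -0.082840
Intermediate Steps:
g(c, B) = -1/13 (g(c, B) = 1/(-13) = -1/13)
F(C, v) = ⅓ - v (F(C, v) = -(3*v - 1)/3 = -(-1 + 3*v)/3 = ⅓ - v)
Q(p) = 2*p/(2 + p) (Q(p) = (2*p)/(2 + p) = 2*p/(2 + p))
Q(F(u(3 + 2), s))*g(2, 3) = (2*(⅓ - 1*(-2))/(2 + (⅓ - 1*(-2))))*(-1/13) = (2*(⅓ + 2)/(2 + (⅓ + 2)))*(-1/13) = (2*(7/3)/(2 + 7/3))*(-1/13) = (2*(7/3)/(13/3))*(-1/13) = (2*(7/3)*(3/13))*(-1/13) = (14/13)*(-1/13) = -14/169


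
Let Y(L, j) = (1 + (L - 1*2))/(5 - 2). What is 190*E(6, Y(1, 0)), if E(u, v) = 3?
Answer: 570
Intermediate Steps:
Y(L, j) = -⅓ + L/3 (Y(L, j) = (1 + (L - 2))/3 = (1 + (-2 + L))*(⅓) = (-1 + L)*(⅓) = -⅓ + L/3)
190*E(6, Y(1, 0)) = 190*3 = 570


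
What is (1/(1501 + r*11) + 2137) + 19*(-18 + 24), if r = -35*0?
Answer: 3378752/1501 ≈ 2251.0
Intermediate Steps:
r = 0
(1/(1501 + r*11) + 2137) + 19*(-18 + 24) = (1/(1501 + 0*11) + 2137) + 19*(-18 + 24) = (1/(1501 + 0) + 2137) + 19*6 = (1/1501 + 2137) + 114 = 3207638/1501 + 114 = 3378752/1501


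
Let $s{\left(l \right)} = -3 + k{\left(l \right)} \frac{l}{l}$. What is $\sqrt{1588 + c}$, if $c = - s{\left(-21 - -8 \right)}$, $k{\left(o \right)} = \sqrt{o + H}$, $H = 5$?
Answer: $\sqrt{1591 - 2 i \sqrt{2}} \approx 39.887 - 0.0355 i$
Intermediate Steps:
$k{\left(o \right)} = \sqrt{5 + o}$ ($k{\left(o \right)} = \sqrt{o + 5} = \sqrt{5 + o}$)
$s{\left(l \right)} = -3 + \sqrt{5 + l}$ ($s{\left(l \right)} = -3 + \sqrt{5 + l} \frac{l}{l} = -3 + \sqrt{5 + l} 1 = -3 + \sqrt{5 + l}$)
$c = 3 - 2 i \sqrt{2}$ ($c = - (-3 + \sqrt{5 - 13}) = - (-3 + \sqrt{-8}) = - (-3 + 2 i \sqrt{2}) = 3 - 2 i \sqrt{2} \approx 3.0 - 2.8284 i$)
$\sqrt{1588 + c} = \sqrt{1588 + \left(3 - 2 i \sqrt{2}\right)} = \sqrt{1591 - 2 i \sqrt{2}}$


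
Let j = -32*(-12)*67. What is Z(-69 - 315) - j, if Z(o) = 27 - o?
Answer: -25317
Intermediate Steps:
j = 25728 (j = 384*67 = 25728)
Z(-69 - 315) - j = (27 - (-69 - 315)) - 1*25728 = (27 - 1*(-384)) - 25728 = (27 + 384) - 25728 = 411 - 25728 = -25317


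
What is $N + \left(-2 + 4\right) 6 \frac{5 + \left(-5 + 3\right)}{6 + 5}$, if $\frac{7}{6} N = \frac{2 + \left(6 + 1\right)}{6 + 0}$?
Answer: $\frac{351}{77} \approx 4.5584$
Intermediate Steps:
$N = \frac{9}{7}$ ($N = \frac{6 \frac{2 + \left(6 + 1\right)}{6 + 0}}{7} = \frac{6 \frac{2 + 7}{6}}{7} = \frac{6 \cdot \frac{1}{6} \cdot 9}{7} = \frac{6}{7} \cdot \frac{3}{2} = \frac{9}{7} \approx 1.2857$)
$N + \left(-2 + 4\right) 6 \frac{5 + \left(-5 + 3\right)}{6 + 5} = \frac{9}{7} + \left(-2 + 4\right) 6 \frac{5 + \left(-5 + 3\right)}{6 + 5} = \frac{9}{7} + 2 \cdot 6 \frac{5 - 2}{11} = \frac{9}{7} + 12 \cdot 3 \cdot \frac{1}{11} = \frac{9}{7} + 12 \cdot \frac{3}{11} = \frac{9}{7} + \frac{36}{11} = \frac{351}{77}$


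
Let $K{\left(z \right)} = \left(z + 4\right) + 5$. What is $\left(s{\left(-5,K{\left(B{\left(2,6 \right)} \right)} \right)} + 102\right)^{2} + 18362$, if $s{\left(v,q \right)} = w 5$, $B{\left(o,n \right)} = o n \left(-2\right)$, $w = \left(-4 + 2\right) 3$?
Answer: $23546$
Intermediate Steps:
$w = -6$ ($w = \left(-2\right) 3 = -6$)
$B{\left(o,n \right)} = - 2 n o$ ($B{\left(o,n \right)} = n o \left(-2\right) = - 2 n o$)
$K{\left(z \right)} = 9 + z$ ($K{\left(z \right)} = \left(4 + z\right) + 5 = 9 + z$)
$s{\left(v,q \right)} = -30$ ($s{\left(v,q \right)} = \left(-6\right) 5 = -30$)
$\left(s{\left(-5,K{\left(B{\left(2,6 \right)} \right)} \right)} + 102\right)^{2} + 18362 = \left(-30 + 102\right)^{2} + 18362 = 72^{2} + 18362 = 5184 + 18362 = 23546$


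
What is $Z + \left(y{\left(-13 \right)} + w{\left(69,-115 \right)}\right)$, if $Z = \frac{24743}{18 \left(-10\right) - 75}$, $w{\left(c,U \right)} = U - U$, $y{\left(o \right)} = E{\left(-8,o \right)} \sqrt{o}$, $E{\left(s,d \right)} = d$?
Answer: $- \frac{24743}{255} - 13 i \sqrt{13} \approx -97.031 - 46.872 i$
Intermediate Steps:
$y{\left(o \right)} = o^{\frac{3}{2}}$ ($y{\left(o \right)} = o \sqrt{o} = o^{\frac{3}{2}}$)
$w{\left(c,U \right)} = 0$
$Z = - \frac{24743}{255}$ ($Z = \frac{24743}{-180 - 75} = \frac{24743}{-255} = 24743 \left(- \frac{1}{255}\right) = - \frac{24743}{255} \approx -97.031$)
$Z + \left(y{\left(-13 \right)} + w{\left(69,-115 \right)}\right) = - \frac{24743}{255} + \left(\left(-13\right)^{\frac{3}{2}} + 0\right) = - \frac{24743}{255} + \left(- 13 i \sqrt{13} + 0\right) = - \frac{24743}{255} - 13 i \sqrt{13}$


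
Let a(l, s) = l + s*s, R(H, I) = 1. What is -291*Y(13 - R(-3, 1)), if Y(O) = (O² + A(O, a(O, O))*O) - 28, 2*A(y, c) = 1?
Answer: -35502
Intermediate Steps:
a(l, s) = l + s²
A(y, c) = ½ (A(y, c) = (½)*1 = ½)
Y(O) = -28 + O² + O/2 (Y(O) = (O² + O/2) - 28 = -28 + O² + O/2)
-291*Y(13 - R(-3, 1)) = -291*(-28 + (13 - 1*1)² + (13 - 1*1)/2) = -291*(-28 + (13 - 1)² + (13 - 1)/2) = -291*(-28 + 12² + (½)*12) = -291*(-28 + 144 + 6) = -291*122 = -35502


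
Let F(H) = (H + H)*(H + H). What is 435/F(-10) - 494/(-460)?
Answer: 3977/1840 ≈ 2.1614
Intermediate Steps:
F(H) = 4*H**2 (F(H) = (2*H)*(2*H) = 4*H**2)
435/F(-10) - 494/(-460) = 435/((4*(-10)**2)) - 494/(-460) = 435/((4*100)) - 494*(-1/460) = 435/400 + 247/230 = 435*(1/400) + 247/230 = 87/80 + 247/230 = 3977/1840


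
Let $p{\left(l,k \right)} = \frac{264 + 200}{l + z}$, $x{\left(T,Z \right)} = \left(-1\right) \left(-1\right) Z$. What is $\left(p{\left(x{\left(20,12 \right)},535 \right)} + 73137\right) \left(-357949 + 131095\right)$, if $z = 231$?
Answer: $- \frac{149326687510}{9} \approx -1.6592 \cdot 10^{10}$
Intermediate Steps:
$x{\left(T,Z \right)} = Z$ ($x{\left(T,Z \right)} = 1 Z = Z$)
$p{\left(l,k \right)} = \frac{464}{231 + l}$ ($p{\left(l,k \right)} = \frac{264 + 200}{l + 231} = \frac{464}{231 + l}$)
$\left(p{\left(x{\left(20,12 \right)},535 \right)} + 73137\right) \left(-357949 + 131095\right) = \left(\frac{464}{231 + 12} + 73137\right) \left(-357949 + 131095\right) = \left(\frac{464}{243} + 73137\right) \left(-226854\right) = \frac{17772755}{243} \left(-226854\right) = - \frac{149326687510}{9}$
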